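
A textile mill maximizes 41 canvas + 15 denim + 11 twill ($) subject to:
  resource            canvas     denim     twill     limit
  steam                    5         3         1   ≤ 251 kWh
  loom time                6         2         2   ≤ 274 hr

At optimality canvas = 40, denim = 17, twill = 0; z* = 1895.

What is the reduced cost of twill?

-2

At the optimum: steam uses 251 of 251 (binding); loom time uses 274 of 274 (binding).
Dual feasibility on the basic columns requires 5·y_steam + 6·y_loom time = 41, 3·y_steam + 2·y_loom time = 15.
→ y_steam = 1 and y_loom time = 6.
Reduced cost of twill: c₃ − yᵀa₃ = 11 − (1·1 + 6·2) = 11 − 13 = -2.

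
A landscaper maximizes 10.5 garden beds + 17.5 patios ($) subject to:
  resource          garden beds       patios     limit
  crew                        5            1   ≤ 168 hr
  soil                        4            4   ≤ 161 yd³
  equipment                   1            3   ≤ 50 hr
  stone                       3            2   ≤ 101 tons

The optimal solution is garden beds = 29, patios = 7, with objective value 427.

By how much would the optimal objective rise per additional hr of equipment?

Check each constraint at x*: crew 152/168 (slack 16); soil 144/161 (slack 17); equipment 50/50 (tight); stone 101/101 (tight).
Slack constraints have shadow price 0 (complementary slackness).
From A_Bᵀ y = c: 1·y_equipment + 3·y_stone = 10.5; 3·y_equipment + 2·y_stone = 17.5.
This yields shadow prices y_equipment = 4.5, y_stone = 2.
Shadow price of equipment = 4.5.

4.5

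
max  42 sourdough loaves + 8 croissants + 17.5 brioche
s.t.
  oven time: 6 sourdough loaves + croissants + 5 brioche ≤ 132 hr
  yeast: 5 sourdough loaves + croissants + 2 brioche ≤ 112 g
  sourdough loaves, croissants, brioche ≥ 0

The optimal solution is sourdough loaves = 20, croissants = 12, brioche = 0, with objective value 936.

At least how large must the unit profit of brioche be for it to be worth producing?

Check each constraint at x*: oven time 132/132 (tight); yeast 112/112 (tight).
From A_Bᵀ y = c: 6·y_oven time + 5·y_yeast = 42; 1·y_oven time + 1·y_yeast = 8.
This yields shadow prices y_oven time = 2, y_yeast = 6.
brioche enters the basis when its profit ≥ yᵀa₃ = 2·5 + 6·2 = 22.

22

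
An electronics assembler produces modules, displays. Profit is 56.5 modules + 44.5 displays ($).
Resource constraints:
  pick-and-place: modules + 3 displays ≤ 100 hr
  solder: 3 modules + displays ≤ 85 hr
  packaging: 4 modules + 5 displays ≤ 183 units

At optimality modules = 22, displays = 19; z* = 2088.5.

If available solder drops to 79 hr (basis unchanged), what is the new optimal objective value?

At the optimum: pick-and-place uses 79 of 100 (slack = 21); solder uses 85 of 85 (binding); packaging uses 183 of 183 (binding).
Since pick-and-place is not tight, its dual is 0.
From A_Bᵀ y = c: 3·y_solder + 4·y_packaging = 56.5; 1·y_solder + 5·y_packaging = 44.5.
This yields shadow prices y_solder = 9.5, y_packaging = 7.
Δz = y_solder·Δb = 9.5 × (-6) = -57, so new z* = 2088.5 − 57 = 2031.5.

2031.5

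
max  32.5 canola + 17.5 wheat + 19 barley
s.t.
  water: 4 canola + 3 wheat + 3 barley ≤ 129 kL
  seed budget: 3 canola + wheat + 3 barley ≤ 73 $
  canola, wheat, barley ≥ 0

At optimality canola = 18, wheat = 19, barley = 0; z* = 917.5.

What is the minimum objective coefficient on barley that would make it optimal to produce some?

28.5

Check each constraint at x*: water 129/129 (tight); seed budget 73/73 (tight).
The binding rows give the dual system: 4·y_water + 3·y_seed budget = 32.5 and 3·y_water + 1·y_seed budget = 17.5.
This yields shadow prices y_water = 4, y_seed budget = 5.5.
barley enters the basis when its profit ≥ yᵀa₃ = 4·3 + 5.5·3 = 28.5.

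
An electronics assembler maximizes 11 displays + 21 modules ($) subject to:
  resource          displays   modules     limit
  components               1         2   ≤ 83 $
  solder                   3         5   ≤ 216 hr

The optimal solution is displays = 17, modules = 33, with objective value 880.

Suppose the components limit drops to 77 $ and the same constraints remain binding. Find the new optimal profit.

832

At the optimum: components uses 83 of 83 (binding); solder uses 216 of 216 (binding).
Dual feasibility on the basic columns requires 1·y_components + 3·y_solder = 11, 2·y_components + 5·y_solder = 21.
→ y_components = 8 and y_solder = 1.
Δz = y_components·Δb = 8 × (-6) = -48, so new z* = 880 − 48 = 832.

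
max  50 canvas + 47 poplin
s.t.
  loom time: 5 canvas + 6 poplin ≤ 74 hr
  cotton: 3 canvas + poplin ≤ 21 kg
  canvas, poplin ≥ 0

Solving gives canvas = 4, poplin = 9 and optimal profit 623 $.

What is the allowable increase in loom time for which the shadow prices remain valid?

52

Binding constraints: loom time, cotton. The basis is B = [[5,6],[3,1]] with det -13.
Per unit increase in loom time, x* moves by d = (-0.0769, 0.2308).
The basis stays optimal until canvas reaches 0; allowable increase = 52 hr.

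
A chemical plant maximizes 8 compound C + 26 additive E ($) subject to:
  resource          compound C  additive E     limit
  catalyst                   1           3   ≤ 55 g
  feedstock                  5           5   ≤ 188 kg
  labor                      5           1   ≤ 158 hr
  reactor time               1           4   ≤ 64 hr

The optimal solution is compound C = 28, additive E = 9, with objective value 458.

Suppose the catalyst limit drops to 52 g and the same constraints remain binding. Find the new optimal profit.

Check each constraint at x*: catalyst 55/55 (tight); feedstock 185/188 (slack 3); labor 149/158 (slack 9); reactor time 64/64 (tight).
Since feedstock, labor are not tight, their duals are 0.
Dual feasibility on the basic columns requires 1·y_catalyst + 1·y_reactor time = 8, 3·y_catalyst + 4·y_reactor time = 26.
Solving: y_catalyst = 6, y_reactor time = 2.
Δz = y_catalyst·Δb = 6 × (-3) = -18, so new z* = 458 − 18 = 440.

440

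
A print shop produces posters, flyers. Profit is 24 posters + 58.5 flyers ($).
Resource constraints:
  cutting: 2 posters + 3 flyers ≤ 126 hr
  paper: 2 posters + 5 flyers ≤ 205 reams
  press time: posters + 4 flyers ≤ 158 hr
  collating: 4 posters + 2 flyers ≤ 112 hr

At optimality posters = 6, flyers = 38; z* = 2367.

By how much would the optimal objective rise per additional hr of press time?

9

At the optimum: cutting uses 126 of 126 (binding); paper uses 202 of 205 (slack = 3); press time uses 158 of 158 (binding); collating uses 100 of 112 (slack = 12).
Slack constraints have shadow price 0 (complementary slackness).
Dual feasibility on the basic columns requires 2·y_cutting + 1·y_press time = 24, 3·y_cutting + 4·y_press time = 58.5.
→ y_cutting = 7.5 and y_press time = 9.
Shadow price of press time = 9.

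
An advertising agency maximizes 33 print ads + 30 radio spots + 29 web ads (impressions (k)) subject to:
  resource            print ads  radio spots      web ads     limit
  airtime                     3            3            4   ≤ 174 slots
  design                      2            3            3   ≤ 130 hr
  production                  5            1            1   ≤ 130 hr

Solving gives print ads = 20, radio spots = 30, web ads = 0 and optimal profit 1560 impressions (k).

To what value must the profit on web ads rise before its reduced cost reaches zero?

Binding: design and production. Non-binding: airtime (24 unused).
Slack constraints have shadow price 0 (complementary slackness).
From A_Bᵀ y = c: 2·y_design + 5·y_production = 33; 3·y_design + 1·y_production = 30.
→ y_design = 9 and y_production = 3.
web ads enters the basis when its profit ≥ yᵀa₃ = 9·3 + 3·1 = 30.

30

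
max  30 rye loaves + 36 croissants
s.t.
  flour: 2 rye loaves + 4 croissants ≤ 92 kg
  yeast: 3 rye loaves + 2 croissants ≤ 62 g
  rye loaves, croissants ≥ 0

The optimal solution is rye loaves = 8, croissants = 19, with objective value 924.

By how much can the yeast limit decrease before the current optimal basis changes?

Binding constraints: flour, yeast. The basis is B = [[2,4],[3,2]] with det -8.
Per unit decrease in yeast, x* moves by d = (-0.5, 0.25).
The basis stays optimal until rye loaves reaches 0; allowable decrease = 16 g.

16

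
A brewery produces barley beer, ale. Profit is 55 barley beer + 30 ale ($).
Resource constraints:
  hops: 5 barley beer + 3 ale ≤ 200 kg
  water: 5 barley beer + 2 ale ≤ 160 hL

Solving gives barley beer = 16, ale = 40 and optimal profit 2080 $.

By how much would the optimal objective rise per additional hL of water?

Both hops and water are binding at x*.
The binding rows give the dual system: 5·y_hops + 5·y_water = 55 and 3·y_hops + 2·y_water = 30.
→ y_hops = 8 and y_water = 3.
Shadow price of water = 3.

3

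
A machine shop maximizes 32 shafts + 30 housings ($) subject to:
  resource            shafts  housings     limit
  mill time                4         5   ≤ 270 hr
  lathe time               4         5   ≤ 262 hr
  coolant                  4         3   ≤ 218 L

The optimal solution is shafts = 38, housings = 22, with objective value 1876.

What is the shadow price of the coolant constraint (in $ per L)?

At the optimum: mill time uses 262 of 270 (slack = 8); lathe time uses 262 of 262 (binding); coolant uses 218 of 218 (binding).
Since mill time is not tight, its dual is 0.
The binding rows give the dual system: 4·y_lathe time + 4·y_coolant = 32 and 5·y_lathe time + 3·y_coolant = 30.
This yields shadow prices y_lathe time = 3, y_coolant = 5.
Shadow price of coolant = 5.

5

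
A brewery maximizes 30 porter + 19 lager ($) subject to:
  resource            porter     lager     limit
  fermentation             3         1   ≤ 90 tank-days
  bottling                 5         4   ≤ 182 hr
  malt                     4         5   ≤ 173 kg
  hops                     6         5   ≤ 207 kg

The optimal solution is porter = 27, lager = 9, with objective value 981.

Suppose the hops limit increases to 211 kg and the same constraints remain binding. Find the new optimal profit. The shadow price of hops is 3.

993

Δb = 4, so new z* = 981 + (3)·(4) = 981 + 12 = 993.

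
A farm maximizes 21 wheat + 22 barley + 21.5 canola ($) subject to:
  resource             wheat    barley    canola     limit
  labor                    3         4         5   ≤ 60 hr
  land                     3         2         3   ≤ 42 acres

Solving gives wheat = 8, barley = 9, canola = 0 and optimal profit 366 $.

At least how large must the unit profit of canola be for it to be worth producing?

29

Both labor and land are binding at x*.
The binding rows give the dual system: 3·y_labor + 3·y_land = 21 and 4·y_labor + 2·y_land = 22.
This yields shadow prices y_labor = 4, y_land = 3.
canola enters the basis when its profit ≥ yᵀa₃ = 4·5 + 3·3 = 29.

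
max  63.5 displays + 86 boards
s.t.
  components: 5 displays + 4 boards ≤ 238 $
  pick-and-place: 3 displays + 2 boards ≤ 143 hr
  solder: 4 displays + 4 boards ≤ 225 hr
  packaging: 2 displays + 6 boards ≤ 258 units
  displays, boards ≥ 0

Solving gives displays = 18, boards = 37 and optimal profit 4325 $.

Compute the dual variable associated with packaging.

8

Binding: components and packaging. Non-binding: pick-and-place (15 unused), solder (5 unused).
Slack constraints have shadow price 0 (complementary slackness).
From A_Bᵀ y = c: 5·y_components + 2·y_packaging = 63.5; 4·y_components + 6·y_packaging = 86.
This yields shadow prices y_components = 9.5, y_packaging = 8.
Shadow price of packaging = 8.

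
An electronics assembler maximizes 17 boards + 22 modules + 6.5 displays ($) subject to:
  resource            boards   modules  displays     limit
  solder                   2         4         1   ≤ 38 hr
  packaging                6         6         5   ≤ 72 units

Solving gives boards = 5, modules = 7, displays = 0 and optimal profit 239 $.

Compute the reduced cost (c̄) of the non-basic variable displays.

At the optimum: solder uses 38 of 38 (binding); packaging uses 72 of 72 (binding).
The binding rows give the dual system: 2·y_solder + 6·y_packaging = 17 and 4·y_solder + 6·y_packaging = 22.
Solving: y_solder = 2.5, y_packaging = 2.
Reduced cost of displays: c₃ − yᵀa₃ = 6.5 − (2.5·1 + 2·5) = 6.5 − 12.5 = -6.

-6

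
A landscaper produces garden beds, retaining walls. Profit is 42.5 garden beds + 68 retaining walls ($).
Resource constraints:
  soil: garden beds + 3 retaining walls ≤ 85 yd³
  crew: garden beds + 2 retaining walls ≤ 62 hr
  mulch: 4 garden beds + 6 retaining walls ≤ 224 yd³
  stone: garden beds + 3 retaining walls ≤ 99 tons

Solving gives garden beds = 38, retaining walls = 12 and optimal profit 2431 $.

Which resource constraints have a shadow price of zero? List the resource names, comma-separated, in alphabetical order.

soil: 74/85 (slack 11)
crew: 62/62 (binding)
mulch: 224/224 (binding)
stone: 74/99 (slack 25)
By complementary slackness, a constraint with positive slack has shadow price 0 → soil, stone.

soil, stone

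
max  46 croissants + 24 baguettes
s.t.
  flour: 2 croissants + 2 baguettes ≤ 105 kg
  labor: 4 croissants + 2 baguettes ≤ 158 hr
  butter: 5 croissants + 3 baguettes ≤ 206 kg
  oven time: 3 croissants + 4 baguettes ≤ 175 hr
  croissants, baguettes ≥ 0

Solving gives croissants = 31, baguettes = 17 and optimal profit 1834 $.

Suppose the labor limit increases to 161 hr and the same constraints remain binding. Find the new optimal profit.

1861

At the optimum: flour uses 96 of 105 (slack = 9); labor uses 158 of 158 (binding); butter uses 206 of 206 (binding); oven time uses 161 of 175 (slack = 14).
Slack constraints have shadow price 0 (complementary slackness).
The binding rows give the dual system: 4·y_labor + 5·y_butter = 46 and 2·y_labor + 3·y_butter = 24.
→ y_labor = 9 and y_butter = 2.
Δz = y_labor·Δb = 9 × (3) = 27, so new z* = 1834 + 27 = 1861.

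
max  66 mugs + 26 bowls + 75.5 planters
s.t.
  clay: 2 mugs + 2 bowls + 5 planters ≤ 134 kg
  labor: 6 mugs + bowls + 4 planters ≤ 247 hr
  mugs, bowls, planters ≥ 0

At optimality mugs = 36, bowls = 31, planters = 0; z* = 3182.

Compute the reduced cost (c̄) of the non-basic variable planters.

Check each constraint at x*: clay 134/134 (tight); labor 247/247 (tight).
The binding rows give the dual system: 2·y_clay + 6·y_labor = 66 and 2·y_clay + 1·y_labor = 26.
Solving: y_clay = 9, y_labor = 8.
Reduced cost of planters: c₃ − yᵀa₃ = 75.5 − (9·5 + 8·4) = 75.5 − 77 = -1.5.

-1.5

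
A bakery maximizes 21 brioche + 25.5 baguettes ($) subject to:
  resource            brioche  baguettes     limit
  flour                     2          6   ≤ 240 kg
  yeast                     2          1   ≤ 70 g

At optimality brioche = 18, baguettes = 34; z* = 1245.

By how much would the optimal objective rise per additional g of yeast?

7.5

Both flour and yeast are binding at x*.
From A_Bᵀ y = c: 2·y_flour + 2·y_yeast = 21; 6·y_flour + 1·y_yeast = 25.5.
Solving: y_flour = 3, y_yeast = 7.5.
Shadow price of yeast = 7.5.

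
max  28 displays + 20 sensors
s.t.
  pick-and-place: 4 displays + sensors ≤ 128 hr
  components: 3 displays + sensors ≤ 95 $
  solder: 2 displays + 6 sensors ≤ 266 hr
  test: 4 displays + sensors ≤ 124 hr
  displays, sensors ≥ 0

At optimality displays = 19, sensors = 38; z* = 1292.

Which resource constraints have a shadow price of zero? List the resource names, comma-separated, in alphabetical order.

pick-and-place, test

pick-and-place: 114/128 (slack 14)
components: 95/95 (binding)
solder: 266/266 (binding)
test: 114/124 (slack 10)
By complementary slackness, a constraint with positive slack has shadow price 0 → pick-and-place, test.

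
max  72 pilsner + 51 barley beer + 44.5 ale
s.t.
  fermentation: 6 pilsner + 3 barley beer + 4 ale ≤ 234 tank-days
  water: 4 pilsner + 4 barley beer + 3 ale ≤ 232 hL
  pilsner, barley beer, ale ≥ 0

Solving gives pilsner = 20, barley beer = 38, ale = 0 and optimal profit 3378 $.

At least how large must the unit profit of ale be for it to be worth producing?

50.5

At the optimum: fermentation uses 234 of 234 (binding); water uses 232 of 232 (binding).
From A_Bᵀ y = c: 6·y_fermentation + 4·y_water = 72; 3·y_fermentation + 4·y_water = 51.
→ y_fermentation = 7 and y_water = 7.5.
ale enters the basis when its profit ≥ yᵀa₃ = 7·4 + 7.5·3 = 50.5.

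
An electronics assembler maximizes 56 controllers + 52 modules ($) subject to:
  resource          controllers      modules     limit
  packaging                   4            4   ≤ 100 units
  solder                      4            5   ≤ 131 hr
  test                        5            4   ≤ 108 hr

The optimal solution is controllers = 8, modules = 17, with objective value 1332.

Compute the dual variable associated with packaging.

Binding: packaging and test. Non-binding: solder (14 unused).
Slack constraints have shadow price 0 (complementary slackness).
From A_Bᵀ y = c: 4·y_packaging + 5·y_test = 56; 4·y_packaging + 4·y_test = 52.
Solving: y_packaging = 9, y_test = 4.
Shadow price of packaging = 9.

9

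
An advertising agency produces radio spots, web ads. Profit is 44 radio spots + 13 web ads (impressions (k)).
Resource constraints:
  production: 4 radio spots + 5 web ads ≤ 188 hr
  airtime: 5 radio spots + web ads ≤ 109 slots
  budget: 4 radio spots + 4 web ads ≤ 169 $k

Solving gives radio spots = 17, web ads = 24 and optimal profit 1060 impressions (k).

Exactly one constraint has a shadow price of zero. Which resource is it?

budget

production: 188/188 (binding)
airtime: 109/109 (binding)
budget: 164/169 (slack 5)
By complementary slackness, a constraint with positive slack has shadow price 0 → budget.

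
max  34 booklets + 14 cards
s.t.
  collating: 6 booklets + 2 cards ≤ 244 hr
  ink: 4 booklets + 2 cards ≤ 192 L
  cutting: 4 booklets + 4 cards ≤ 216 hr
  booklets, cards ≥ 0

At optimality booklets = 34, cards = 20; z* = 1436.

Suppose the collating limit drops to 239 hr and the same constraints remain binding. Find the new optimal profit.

1411

Check each constraint at x*: collating 244/244 (tight); ink 176/192 (slack 16); cutting 216/216 (tight).
Since ink is not tight, its dual is 0.
Dual feasibility on the basic columns requires 6·y_collating + 4·y_cutting = 34, 2·y_collating + 4·y_cutting = 14.
→ y_collating = 5 and y_cutting = 1.
Δz = y_collating·Δb = 5 × (-5) = -25, so new z* = 1436 − 25 = 1411.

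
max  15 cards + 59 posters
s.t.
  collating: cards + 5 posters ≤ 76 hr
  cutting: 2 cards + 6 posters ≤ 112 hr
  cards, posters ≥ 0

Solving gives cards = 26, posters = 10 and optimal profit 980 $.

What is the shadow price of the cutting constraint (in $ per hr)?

4

At the optimum: collating uses 76 of 76 (binding); cutting uses 112 of 112 (binding).
Dual feasibility on the basic columns requires 1·y_collating + 2·y_cutting = 15, 5·y_collating + 6·y_cutting = 59.
→ y_collating = 7 and y_cutting = 4.
Shadow price of cutting = 4.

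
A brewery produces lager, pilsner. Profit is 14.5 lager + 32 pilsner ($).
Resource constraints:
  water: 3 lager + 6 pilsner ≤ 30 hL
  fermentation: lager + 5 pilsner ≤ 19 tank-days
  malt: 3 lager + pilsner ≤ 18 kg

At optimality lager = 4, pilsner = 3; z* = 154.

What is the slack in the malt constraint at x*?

malt used = 3·4 + 1·3 = 15; slack = 18 − 15 = 3.

3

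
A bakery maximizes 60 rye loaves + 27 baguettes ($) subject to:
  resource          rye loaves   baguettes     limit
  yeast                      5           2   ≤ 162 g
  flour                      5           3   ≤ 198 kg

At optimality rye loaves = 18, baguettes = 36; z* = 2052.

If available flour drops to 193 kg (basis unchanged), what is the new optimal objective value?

Both yeast and flour are binding at x*.
The binding rows give the dual system: 5·y_yeast + 5·y_flour = 60 and 2·y_yeast + 3·y_flour = 27.
This yields shadow prices y_yeast = 9, y_flour = 3.
Δz = y_flour·Δb = 3 × (-5) = -15, so new z* = 2052 − 15 = 2037.

2037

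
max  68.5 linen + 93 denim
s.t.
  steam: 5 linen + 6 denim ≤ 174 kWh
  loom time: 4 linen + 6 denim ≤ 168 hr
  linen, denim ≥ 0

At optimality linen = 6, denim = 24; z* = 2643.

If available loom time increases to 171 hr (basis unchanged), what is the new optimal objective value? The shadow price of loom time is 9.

2670

Δb = 3, so new z* = 2643 + (9)·(3) = 2643 + 27 = 2670.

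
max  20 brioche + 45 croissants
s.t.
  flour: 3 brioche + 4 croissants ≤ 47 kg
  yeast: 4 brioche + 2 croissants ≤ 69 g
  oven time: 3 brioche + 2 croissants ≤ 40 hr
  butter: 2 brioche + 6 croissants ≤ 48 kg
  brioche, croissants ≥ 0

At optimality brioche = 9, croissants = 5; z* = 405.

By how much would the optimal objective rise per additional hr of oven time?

Binding: flour and butter. Non-binding: yeast (23 unused), oven time (3 unused).
Since yeast, oven time are not tight, their duals are 0.
The binding rows give the dual system: 3·y_flour + 2·y_butter = 20 and 4·y_flour + 6·y_butter = 45.
This yields shadow prices y_flour = 3, y_butter = 5.5.
Shadow price of oven time = 0.

0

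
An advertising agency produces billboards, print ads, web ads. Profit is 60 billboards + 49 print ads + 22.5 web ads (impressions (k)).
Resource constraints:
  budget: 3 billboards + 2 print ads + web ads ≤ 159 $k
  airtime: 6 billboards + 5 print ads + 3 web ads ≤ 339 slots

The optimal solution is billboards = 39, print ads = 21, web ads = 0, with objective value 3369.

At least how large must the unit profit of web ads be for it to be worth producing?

At the optimum: budget uses 159 of 159 (binding); airtime uses 339 of 339 (binding).
The binding rows give the dual system: 3·y_budget + 6·y_airtime = 60 and 2·y_budget + 5·y_airtime = 49.
This yields shadow prices y_budget = 2, y_airtime = 9.
web ads enters the basis when its profit ≥ yᵀa₃ = 2·1 + 9·3 = 29.

29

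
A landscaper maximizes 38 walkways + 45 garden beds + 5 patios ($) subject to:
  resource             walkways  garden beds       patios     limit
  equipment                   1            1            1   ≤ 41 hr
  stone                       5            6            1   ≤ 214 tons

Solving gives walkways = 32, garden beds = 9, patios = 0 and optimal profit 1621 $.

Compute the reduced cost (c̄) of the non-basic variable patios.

Both equipment and stone are binding at x*.
From A_Bᵀ y = c: 1·y_equipment + 5·y_stone = 38; 1·y_equipment + 6·y_stone = 45.
This yields shadow prices y_equipment = 3, y_stone = 7.
Reduced cost of patios: c₃ − yᵀa₃ = 5 − (3·1 + 7·1) = 5 − 10 = -5.

-5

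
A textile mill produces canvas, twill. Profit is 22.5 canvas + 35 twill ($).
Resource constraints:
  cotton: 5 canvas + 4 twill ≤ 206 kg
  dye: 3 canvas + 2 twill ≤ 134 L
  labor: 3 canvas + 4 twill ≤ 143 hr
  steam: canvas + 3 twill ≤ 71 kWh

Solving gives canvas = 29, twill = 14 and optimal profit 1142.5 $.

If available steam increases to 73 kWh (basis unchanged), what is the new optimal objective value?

1148.5

Check each constraint at x*: cotton 201/206 (slack 5); dye 115/134 (slack 19); labor 143/143 (tight); steam 71/71 (tight).
Since cotton, dye are not tight, their duals are 0.
From A_Bᵀ y = c: 3·y_labor + 1·y_steam = 22.5; 4·y_labor + 3·y_steam = 35.
This yields shadow prices y_labor = 6.5, y_steam = 3.
Δz = y_steam·Δb = 3 × (2) = 6, so new z* = 1142.5 + 6 = 1148.5.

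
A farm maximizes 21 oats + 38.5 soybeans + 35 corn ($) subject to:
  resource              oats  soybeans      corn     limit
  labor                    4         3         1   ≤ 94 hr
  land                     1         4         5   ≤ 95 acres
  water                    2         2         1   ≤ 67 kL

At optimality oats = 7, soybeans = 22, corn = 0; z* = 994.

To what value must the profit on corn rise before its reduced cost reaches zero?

Binding: labor and land. Non-binding: water (9 unused).
Since water is not tight, its dual is 0.
The binding rows give the dual system: 4·y_labor + 1·y_land = 21 and 3·y_labor + 4·y_land = 38.5.
Solving: y_labor = 3.5, y_land = 7.
corn enters the basis when its profit ≥ yᵀa₃ = 3.5·1 + 7·5 = 38.5.

38.5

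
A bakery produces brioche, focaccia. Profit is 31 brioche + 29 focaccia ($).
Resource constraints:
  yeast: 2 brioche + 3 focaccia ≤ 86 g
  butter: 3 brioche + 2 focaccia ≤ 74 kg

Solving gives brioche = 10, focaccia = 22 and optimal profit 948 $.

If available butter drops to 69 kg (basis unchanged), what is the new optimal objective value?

Both yeast and butter are binding at x*.
The binding rows give the dual system: 2·y_yeast + 3·y_butter = 31 and 3·y_yeast + 2·y_butter = 29.
Solving: y_yeast = 5, y_butter = 7.
Δz = y_butter·Δb = 7 × (-5) = -35, so new z* = 948 − 35 = 913.

913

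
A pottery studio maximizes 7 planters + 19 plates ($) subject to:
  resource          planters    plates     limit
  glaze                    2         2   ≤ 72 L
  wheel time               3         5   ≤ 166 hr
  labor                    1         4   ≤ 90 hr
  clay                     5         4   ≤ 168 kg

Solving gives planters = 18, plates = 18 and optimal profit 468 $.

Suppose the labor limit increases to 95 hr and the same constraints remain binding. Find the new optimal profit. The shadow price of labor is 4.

Δb = 5, so new z* = 468 + (4)·(5) = 468 + 20 = 488.

488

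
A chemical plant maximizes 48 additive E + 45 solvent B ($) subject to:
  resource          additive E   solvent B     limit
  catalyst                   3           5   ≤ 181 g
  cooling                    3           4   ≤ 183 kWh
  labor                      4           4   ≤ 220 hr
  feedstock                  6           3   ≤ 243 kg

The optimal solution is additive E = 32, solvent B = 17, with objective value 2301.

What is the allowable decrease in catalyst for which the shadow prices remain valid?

Binding constraints: catalyst, feedstock. The basis is B = [[3,5],[6,3]] with det -21.
Per unit decrease in catalyst, x* moves by d = (0.1429, -0.2857).
The basis stays optimal until solvent B reaches 0; allowable decrease = 59.5 g.

59.5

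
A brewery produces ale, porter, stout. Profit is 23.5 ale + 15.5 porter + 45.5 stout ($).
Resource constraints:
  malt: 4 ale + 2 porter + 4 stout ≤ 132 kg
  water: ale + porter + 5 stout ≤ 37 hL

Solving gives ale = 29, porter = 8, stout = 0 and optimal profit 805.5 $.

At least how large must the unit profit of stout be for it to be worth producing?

53.5

At the optimum: malt uses 132 of 132 (binding); water uses 37 of 37 (binding).
The binding rows give the dual system: 4·y_malt + 1·y_water = 23.5 and 2·y_malt + 1·y_water = 15.5.
This yields shadow prices y_malt = 4, y_water = 7.5.
stout enters the basis when its profit ≥ yᵀa₃ = 4·4 + 7.5·5 = 53.5.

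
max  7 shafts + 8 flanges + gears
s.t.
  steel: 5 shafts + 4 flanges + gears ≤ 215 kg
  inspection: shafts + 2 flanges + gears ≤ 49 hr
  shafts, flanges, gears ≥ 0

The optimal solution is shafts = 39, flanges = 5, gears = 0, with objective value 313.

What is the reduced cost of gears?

-2

Check each constraint at x*: steel 215/215 (tight); inspection 49/49 (tight).
Dual feasibility on the basic columns requires 5·y_steel + 1·y_inspection = 7, 4·y_steel + 2·y_inspection = 8.
Solving: y_steel = 1, y_inspection = 2.
Reduced cost of gears: c₃ − yᵀa₃ = 1 − (1·1 + 2·1) = 1 − 3 = -2.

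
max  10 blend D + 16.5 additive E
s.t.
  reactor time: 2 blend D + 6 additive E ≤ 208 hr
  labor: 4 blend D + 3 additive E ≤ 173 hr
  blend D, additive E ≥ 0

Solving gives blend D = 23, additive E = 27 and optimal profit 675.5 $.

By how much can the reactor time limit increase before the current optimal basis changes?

138

Binding constraints: reactor time, labor. The basis is B = [[2,6],[4,3]] with det -18.
Per unit increase in reactor time, x* moves by d = (-0.1667, 0.2222).
The basis stays optimal until blend D reaches 0; allowable increase = 138 hr.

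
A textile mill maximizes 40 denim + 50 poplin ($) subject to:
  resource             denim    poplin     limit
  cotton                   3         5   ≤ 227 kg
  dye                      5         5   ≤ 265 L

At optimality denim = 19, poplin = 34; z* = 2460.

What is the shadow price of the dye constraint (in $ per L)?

5

At the optimum: cotton uses 227 of 227 (binding); dye uses 265 of 265 (binding).
From A_Bᵀ y = c: 3·y_cotton + 5·y_dye = 40; 5·y_cotton + 5·y_dye = 50.
→ y_cotton = 5 and y_dye = 5.
Shadow price of dye = 5.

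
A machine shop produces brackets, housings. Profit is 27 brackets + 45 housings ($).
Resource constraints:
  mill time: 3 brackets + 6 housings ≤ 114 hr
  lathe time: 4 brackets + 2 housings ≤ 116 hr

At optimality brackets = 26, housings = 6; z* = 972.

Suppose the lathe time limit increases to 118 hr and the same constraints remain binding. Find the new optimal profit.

Check each constraint at x*: mill time 114/114 (tight); lathe time 116/116 (tight).
The binding rows give the dual system: 3·y_mill time + 4·y_lathe time = 27 and 6·y_mill time + 2·y_lathe time = 45.
Solving: y_mill time = 7, y_lathe time = 1.5.
Δz = y_lathe time·Δb = 1.5 × (2) = 3, so new z* = 972 + 3 = 975.

975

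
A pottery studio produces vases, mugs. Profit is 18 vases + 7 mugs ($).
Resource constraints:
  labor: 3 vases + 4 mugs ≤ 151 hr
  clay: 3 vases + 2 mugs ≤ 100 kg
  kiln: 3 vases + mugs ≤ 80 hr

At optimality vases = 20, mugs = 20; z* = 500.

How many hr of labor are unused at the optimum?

11

labor used = 3·20 + 4·20 = 140; slack = 151 − 140 = 11.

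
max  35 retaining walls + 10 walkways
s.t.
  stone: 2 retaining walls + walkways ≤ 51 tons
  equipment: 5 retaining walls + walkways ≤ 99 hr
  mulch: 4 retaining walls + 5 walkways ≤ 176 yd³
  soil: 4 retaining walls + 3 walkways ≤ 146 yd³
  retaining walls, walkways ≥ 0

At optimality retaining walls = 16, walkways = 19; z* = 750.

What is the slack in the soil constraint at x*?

soil used = 4·16 + 3·19 = 121; slack = 146 − 121 = 25.

25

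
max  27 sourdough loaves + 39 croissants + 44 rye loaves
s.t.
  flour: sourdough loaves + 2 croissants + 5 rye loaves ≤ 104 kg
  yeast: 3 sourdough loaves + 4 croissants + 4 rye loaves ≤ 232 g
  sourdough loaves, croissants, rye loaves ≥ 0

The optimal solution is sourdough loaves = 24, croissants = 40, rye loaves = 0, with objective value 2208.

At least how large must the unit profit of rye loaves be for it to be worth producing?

Check each constraint at x*: flour 104/104 (tight); yeast 232/232 (tight).
Dual feasibility on the basic columns requires 1·y_flour + 3·y_yeast = 27, 2·y_flour + 4·y_yeast = 39.
Solving: y_flour = 4.5, y_yeast = 7.5.
rye loaves enters the basis when its profit ≥ yᵀa₃ = 4.5·5 + 7.5·4 = 52.5.

52.5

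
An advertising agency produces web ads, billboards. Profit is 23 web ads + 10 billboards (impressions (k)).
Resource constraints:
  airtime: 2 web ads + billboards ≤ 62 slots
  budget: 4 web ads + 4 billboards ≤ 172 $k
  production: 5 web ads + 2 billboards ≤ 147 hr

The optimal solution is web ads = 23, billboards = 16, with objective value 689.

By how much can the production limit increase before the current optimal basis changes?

8

Binding constraints: airtime, production. The basis is B = [[2,1],[5,2]] with det -1.
Per unit increase in production, x* moves by d = (1, -2).
The basis stays optimal until billboards reaches 0; allowable increase = 8 hr.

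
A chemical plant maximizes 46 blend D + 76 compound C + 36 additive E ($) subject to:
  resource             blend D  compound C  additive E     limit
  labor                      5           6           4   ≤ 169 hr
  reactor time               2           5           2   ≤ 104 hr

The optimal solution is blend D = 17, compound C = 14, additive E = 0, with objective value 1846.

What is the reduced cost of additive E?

-4

Check each constraint at x*: labor 169/169 (tight); reactor time 104/104 (tight).
The binding rows give the dual system: 5·y_labor + 2·y_reactor time = 46 and 6·y_labor + 5·y_reactor time = 76.
This yields shadow prices y_labor = 6, y_reactor time = 8.
Reduced cost of additive E: c₃ − yᵀa₃ = 36 − (6·4 + 8·2) = 36 − 40 = -4.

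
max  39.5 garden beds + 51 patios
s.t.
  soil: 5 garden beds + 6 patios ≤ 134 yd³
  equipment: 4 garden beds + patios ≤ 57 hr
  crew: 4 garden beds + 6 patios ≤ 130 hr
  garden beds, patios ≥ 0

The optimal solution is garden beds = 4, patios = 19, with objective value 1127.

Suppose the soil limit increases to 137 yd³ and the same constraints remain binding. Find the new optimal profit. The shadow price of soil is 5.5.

Δb = 3, so new z* = 1127 + (5.5)·(3) = 1127 + 16.5 = 1143.5.

1143.5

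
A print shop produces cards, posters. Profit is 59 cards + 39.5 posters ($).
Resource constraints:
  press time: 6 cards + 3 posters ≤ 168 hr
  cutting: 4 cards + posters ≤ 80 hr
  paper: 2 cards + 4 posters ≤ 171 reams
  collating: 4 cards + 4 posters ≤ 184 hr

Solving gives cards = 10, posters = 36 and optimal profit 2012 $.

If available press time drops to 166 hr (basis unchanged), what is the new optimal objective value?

Check each constraint at x*: press time 168/168 (tight); cutting 76/80 (slack 4); paper 164/171 (slack 7); collating 184/184 (tight).
Since cutting, paper are not tight, their duals are 0.
The binding rows give the dual system: 6·y_press time + 4·y_collating = 59 and 3·y_press time + 4·y_collating = 39.5.
This yields shadow prices y_press time = 6.5, y_collating = 5.
Δz = y_press time·Δb = 6.5 × (-2) = -13, so new z* = 2012 − 13 = 1999.

1999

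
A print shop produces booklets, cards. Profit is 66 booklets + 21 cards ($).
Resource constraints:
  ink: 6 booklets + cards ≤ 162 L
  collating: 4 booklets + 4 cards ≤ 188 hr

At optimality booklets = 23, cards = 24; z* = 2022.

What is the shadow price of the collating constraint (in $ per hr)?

Both ink and collating are binding at x*.
The binding rows give the dual system: 6·y_ink + 4·y_collating = 66 and 1·y_ink + 4·y_collating = 21.
Solving: y_ink = 9, y_collating = 3.
Shadow price of collating = 3.

3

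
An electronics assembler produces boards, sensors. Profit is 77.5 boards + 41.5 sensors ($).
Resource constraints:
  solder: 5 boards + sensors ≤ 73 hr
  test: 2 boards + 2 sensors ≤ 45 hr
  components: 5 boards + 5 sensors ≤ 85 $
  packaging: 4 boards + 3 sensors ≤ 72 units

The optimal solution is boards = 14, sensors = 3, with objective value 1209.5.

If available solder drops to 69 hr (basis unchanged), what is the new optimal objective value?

1173.5

Check each constraint at x*: solder 73/73 (tight); test 34/45 (slack 11); components 85/85 (tight); packaging 65/72 (slack 7).
Slack constraints have shadow price 0 (complementary slackness).
The binding rows give the dual system: 5·y_solder + 5·y_components = 77.5 and 1·y_solder + 5·y_components = 41.5.
Solving: y_solder = 9, y_components = 6.5.
Δz = y_solder·Δb = 9 × (-4) = -36, so new z* = 1209.5 − 36 = 1173.5.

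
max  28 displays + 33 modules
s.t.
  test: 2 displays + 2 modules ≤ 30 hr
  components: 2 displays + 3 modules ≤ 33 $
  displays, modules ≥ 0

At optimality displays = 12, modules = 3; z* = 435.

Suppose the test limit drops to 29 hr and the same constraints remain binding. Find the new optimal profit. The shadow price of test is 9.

Δb = -1, so new z* = 435 + (9)·(-1) = 435 − 9 = 426.

426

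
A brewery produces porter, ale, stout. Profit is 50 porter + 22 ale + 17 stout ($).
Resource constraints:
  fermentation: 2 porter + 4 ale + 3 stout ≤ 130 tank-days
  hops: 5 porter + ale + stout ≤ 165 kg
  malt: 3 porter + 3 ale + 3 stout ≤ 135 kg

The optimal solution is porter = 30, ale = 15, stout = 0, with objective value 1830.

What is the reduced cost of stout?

-5

At the optimum: fermentation uses 120 of 130 (slack = 10); hops uses 165 of 165 (binding); malt uses 135 of 135 (binding).
Slack constraints have shadow price 0 (complementary slackness).
From A_Bᵀ y = c: 5·y_hops + 3·y_malt = 50; 1·y_hops + 3·y_malt = 22.
Solving: y_hops = 7, y_malt = 5.
Reduced cost of stout: c₃ − yᵀa₃ = 17 − (7·1 + 5·3) = 17 − 22 = -5.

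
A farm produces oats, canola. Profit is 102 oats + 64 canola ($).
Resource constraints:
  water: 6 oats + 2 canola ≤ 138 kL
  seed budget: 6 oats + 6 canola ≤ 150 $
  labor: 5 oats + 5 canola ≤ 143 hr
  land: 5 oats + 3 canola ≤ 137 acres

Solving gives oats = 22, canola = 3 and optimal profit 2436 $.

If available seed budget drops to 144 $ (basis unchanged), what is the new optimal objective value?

2391

Binding: water and seed budget. Non-binding: labor (18 unused), land (18 unused).
By complementary slackness, y = 0 for the non-binding constraints.
Dual feasibility on the basic columns requires 6·y_water + 6·y_seed budget = 102, 2·y_water + 6·y_seed budget = 64.
This yields shadow prices y_water = 9.5, y_seed budget = 7.5.
Δz = y_seed budget·Δb = 7.5 × (-6) = -45, so new z* = 2436 − 45 = 2391.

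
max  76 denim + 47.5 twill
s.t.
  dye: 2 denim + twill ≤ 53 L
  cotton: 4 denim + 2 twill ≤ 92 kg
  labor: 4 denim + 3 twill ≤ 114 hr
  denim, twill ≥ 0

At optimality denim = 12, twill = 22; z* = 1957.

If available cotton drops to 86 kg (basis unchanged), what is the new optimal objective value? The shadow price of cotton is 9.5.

Δb = -6, so new z* = 1957 + (9.5)·(-6) = 1957 − 57 = 1900.

1900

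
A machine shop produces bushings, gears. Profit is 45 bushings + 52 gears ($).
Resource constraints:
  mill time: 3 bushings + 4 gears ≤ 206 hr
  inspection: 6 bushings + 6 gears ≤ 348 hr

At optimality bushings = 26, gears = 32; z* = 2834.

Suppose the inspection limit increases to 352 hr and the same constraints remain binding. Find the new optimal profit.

2850

At the optimum: mill time uses 206 of 206 (binding); inspection uses 348 of 348 (binding).
Dual feasibility on the basic columns requires 3·y_mill time + 6·y_inspection = 45, 4·y_mill time + 6·y_inspection = 52.
→ y_mill time = 7 and y_inspection = 4.
Δz = y_inspection·Δb = 4 × (4) = 16, so new z* = 2834 + 16 = 2850.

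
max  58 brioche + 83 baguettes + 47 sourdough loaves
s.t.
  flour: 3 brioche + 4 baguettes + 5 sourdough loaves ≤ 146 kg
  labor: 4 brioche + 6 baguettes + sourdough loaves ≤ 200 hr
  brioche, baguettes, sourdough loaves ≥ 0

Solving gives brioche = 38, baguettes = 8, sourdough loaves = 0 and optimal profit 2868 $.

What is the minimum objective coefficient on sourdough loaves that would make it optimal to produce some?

Check each constraint at x*: flour 146/146 (tight); labor 200/200 (tight).
Dual feasibility on the basic columns requires 3·y_flour + 4·y_labor = 58, 4·y_flour + 6·y_labor = 83.
→ y_flour = 8 and y_labor = 8.5.
sourdough loaves enters the basis when its profit ≥ yᵀa₃ = 8·5 + 8.5·1 = 48.5.

48.5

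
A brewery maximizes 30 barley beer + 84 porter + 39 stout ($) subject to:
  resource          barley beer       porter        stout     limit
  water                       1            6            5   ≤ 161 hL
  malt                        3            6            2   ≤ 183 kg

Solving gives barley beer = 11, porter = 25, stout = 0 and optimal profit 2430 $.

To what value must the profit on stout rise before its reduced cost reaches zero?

At the optimum: water uses 161 of 161 (binding); malt uses 183 of 183 (binding).
The binding rows give the dual system: 1·y_water + 3·y_malt = 30 and 6·y_water + 6·y_malt = 84.
→ y_water = 6 and y_malt = 8.
stout enters the basis when its profit ≥ yᵀa₃ = 6·5 + 8·2 = 46.

46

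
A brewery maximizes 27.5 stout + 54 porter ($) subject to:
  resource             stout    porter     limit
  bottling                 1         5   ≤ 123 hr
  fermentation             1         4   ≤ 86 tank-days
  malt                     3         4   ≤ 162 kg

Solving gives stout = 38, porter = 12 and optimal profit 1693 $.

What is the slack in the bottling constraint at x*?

25

bottling used = 1·38 + 5·12 = 98; slack = 123 − 98 = 25.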